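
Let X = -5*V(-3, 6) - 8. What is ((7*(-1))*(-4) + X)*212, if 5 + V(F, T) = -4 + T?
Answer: 7420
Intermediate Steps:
V(F, T) = -9 + T (V(F, T) = -5 + (-4 + T) = -9 + T)
X = 7 (X = -5*(-9 + 6) - 8 = -5*(-3) - 8 = 15 - 8 = 7)
((7*(-1))*(-4) + X)*212 = ((7*(-1))*(-4) + 7)*212 = (-7*(-4) + 7)*212 = (28 + 7)*212 = 35*212 = 7420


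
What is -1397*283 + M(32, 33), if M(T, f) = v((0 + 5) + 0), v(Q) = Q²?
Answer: -395326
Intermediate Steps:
M(T, f) = 25 (M(T, f) = ((0 + 5) + 0)² = (5 + 0)² = 5² = 25)
-1397*283 + M(32, 33) = -1397*283 + 25 = -395351 + 25 = -395326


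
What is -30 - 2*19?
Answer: -68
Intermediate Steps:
-30 - 2*19 = -30 - 38 = -68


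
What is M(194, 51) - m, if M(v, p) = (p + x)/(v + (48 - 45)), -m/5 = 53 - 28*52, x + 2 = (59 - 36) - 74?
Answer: -1381957/197 ≈ -7015.0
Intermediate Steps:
x = -53 (x = -2 + ((59 - 36) - 74) = -2 + (23 - 74) = -2 - 51 = -53)
m = 7015 (m = -5*(53 - 28*52) = -5*(53 - 1456) = -5*(-1403) = 7015)
M(v, p) = (-53 + p)/(3 + v) (M(v, p) = (p - 53)/(v + (48 - 45)) = (-53 + p)/(v + 3) = (-53 + p)/(3 + v))
M(194, 51) - m = (-53 + 51)/(3 + 194) - 1*7015 = -2/197 - 7015 = -1381957/197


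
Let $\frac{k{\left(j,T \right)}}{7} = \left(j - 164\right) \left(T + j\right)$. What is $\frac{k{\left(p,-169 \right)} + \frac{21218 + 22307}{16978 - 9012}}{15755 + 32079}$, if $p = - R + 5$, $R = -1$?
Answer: $\frac{1436138073}{381045644} \approx 3.7689$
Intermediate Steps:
$p = 6$ ($p = \left(-1\right) \left(-1\right) + 5 = 1 + 5 = 6$)
$k{\left(j,T \right)} = 7 \left(-164 + j\right) \left(T + j\right)$ ($k{\left(j,T \right)} = 7 \left(j - 164\right) \left(T + j\right) = 7 \left(-164 + j\right) \left(T + j\right)$)
$\frac{k{\left(p,-169 \right)} + \frac{21218 + 22307}{16978 - 9012}}{15755 + 32079} = \frac{\left(\left(-1148\right) \left(-169\right) - 6888 + 7 \cdot 6^{2} + 7 \left(-169\right) 6\right) + \frac{21218 + 22307}{16978 - 9012}}{15755 + 32079} = \frac{\left(194012 - 6888 + 7 \cdot 36 - 7098\right) + \frac{43525}{7966}}{47834} = \left(\left(194012 - 6888 + 252 - 7098\right) + 43525 \cdot \frac{1}{7966}\right) \frac{1}{47834} = \left(180278 + \frac{43525}{7966}\right) \frac{1}{47834} = \frac{1436138073}{7966} \cdot \frac{1}{47834} = \frac{1436138073}{381045644}$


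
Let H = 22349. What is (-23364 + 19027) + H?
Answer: 18012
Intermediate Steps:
(-23364 + 19027) + H = (-23364 + 19027) + 22349 = -4337 + 22349 = 18012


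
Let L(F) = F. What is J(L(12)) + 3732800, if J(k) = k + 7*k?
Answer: 3732896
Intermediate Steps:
J(k) = 8*k
J(L(12)) + 3732800 = 8*12 + 3732800 = 96 + 3732800 = 3732896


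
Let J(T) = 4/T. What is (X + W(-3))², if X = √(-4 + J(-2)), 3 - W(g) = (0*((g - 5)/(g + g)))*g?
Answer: (3 + I*√6)² ≈ 3.0 + 14.697*I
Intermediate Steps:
W(g) = 3 (W(g) = 3 - 0*((g - 5)/(g + g))*g = 3 - 0*((-5 + g)/((2*g)))*g = 3 - 0*((-5 + g)*(1/(2*g)))*g = 3 - 0*((-5 + g)/(2*g))*g = 3 - 0*g = 3 - 1*0 = 3 + 0 = 3)
X = I*√6 (X = √(-4 + 4/(-2)) = √(-4 + 4*(-½)) = √(-4 - 2) = √(-6) = I*√6 ≈ 2.4495*I)
(X + W(-3))² = (I*√6 + 3)² = (3 + I*√6)²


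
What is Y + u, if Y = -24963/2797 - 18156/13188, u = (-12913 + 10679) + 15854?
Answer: 41834892662/3073903 ≈ 13610.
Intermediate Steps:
u = 13620 (u = -2234 + 15854 = 13620)
Y = -31666198/3073903 (Y = -24963*1/2797 - 18156*1/13188 = -24963/2797 - 1513/1099 = -31666198/3073903 ≈ -10.302)
Y + u = -31666198/3073903 + 13620 = 41834892662/3073903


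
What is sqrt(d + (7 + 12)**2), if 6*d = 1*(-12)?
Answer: sqrt(359) ≈ 18.947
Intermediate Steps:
d = -2 (d = (1*(-12))/6 = (1/6)*(-12) = -2)
sqrt(d + (7 + 12)**2) = sqrt(-2 + (7 + 12)**2) = sqrt(-2 + 19**2) = sqrt(-2 + 361) = sqrt(359)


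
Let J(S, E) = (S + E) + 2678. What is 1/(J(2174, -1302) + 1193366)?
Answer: 1/1196916 ≈ 8.3548e-7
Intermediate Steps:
J(S, E) = 2678 + E + S (J(S, E) = (E + S) + 2678 = 2678 + E + S)
1/(J(2174, -1302) + 1193366) = 1/((2678 - 1302 + 2174) + 1193366) = 1/(3550 + 1193366) = 1/1196916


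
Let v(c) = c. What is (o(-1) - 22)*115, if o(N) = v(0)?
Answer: -2530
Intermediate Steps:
o(N) = 0
(o(-1) - 22)*115 = (0 - 22)*115 = -22*115 = -2530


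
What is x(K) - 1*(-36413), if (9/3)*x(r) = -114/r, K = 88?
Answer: 1602153/44 ≈ 36413.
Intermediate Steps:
x(r) = -38/r (x(r) = (-114/r)/3 = -38/r)
x(K) - 1*(-36413) = -38/88 - 1*(-36413) = -38*1/88 + 36413 = -19/44 + 36413 = 1602153/44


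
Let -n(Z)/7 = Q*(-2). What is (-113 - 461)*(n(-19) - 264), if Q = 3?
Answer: 127428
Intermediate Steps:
n(Z) = 42 (n(Z) = -21*(-2) = -7*(-6) = 42)
(-113 - 461)*(n(-19) - 264) = (-113 - 461)*(42 - 264) = -574*(-222) = 127428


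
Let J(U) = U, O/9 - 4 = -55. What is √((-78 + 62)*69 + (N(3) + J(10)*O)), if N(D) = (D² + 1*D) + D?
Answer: 3*I*√631 ≈ 75.359*I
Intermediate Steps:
O = -459 (O = 36 + 9*(-55) = 36 - 495 = -459)
N(D) = D² + 2*D (N(D) = (D² + D) + D = (D + D²) + D = D² + 2*D)
√((-78 + 62)*69 + (N(3) + J(10)*O)) = √((-78 + 62)*69 + (3*(2 + 3) + 10*(-459))) = √(-16*69 + (3*5 - 4590)) = √(-1104 + (15 - 4590)) = √(-1104 - 4575) = √(-5679) = 3*I*√631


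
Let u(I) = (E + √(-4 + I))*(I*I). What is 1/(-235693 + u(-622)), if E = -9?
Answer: -3717649/107520111726657 - 386884*I*√626/107520111726657 ≈ -3.4576e-8 - 9.0028e-8*I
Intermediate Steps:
u(I) = I²*(-9 + √(-4 + I)) (u(I) = (-9 + √(-4 + I))*(I*I) = (-9 + √(-4 + I))*I² = I²*(-9 + √(-4 + I)))
1/(-235693 + u(-622)) = 1/(-235693 + (-622)²*(-9 + √(-4 - 622))) = 1/(-235693 + 386884*(-9 + √(-626))) = 1/(-235693 + 386884*(-9 + I*√626)) = 1/(-235693 + (-3481956 + 386884*I*√626)) = 1/(-3717649 + 386884*I*√626)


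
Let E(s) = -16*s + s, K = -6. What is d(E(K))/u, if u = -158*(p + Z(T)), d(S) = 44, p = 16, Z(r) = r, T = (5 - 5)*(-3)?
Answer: -11/632 ≈ -0.017405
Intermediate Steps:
T = 0 (T = 0*(-3) = 0)
E(s) = -15*s
u = -2528 (u = -158*(16 + 0) = -158*16 = -2528)
d(E(K))/u = 44/(-2528) = 44*(-1/2528) = -11/632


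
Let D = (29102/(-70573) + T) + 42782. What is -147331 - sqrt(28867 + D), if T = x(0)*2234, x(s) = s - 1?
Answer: -147331 - sqrt(345722708442089)/70573 ≈ -1.4759e+5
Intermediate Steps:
x(s) = -1 + s
T = -2234 (T = (-1 + 0)*2234 = -1*2234 = -2234)
D = 2861564902/70573 (D = (29102/(-70573) - 2234) + 42782 = (29102*(-1/70573) - 2234) + 42782 = (-29102/70573 - 2234) + 42782 = -157689184/70573 + 42782 = 2861564902/70573 ≈ 40548.)
-147331 - sqrt(28867 + D) = -147331 - sqrt(28867 + 2861564902/70573) = -147331 - sqrt(4898795693/70573) = -147331 - sqrt(345722708442089)/70573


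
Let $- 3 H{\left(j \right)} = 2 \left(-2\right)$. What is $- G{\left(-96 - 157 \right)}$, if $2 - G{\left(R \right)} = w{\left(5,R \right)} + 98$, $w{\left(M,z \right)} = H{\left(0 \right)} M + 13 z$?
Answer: $- \frac{9559}{3} \approx -3186.3$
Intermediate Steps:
$H{\left(j \right)} = \frac{4}{3}$ ($H{\left(j \right)} = - \frac{2 \left(-2\right)}{3} = \left(- \frac{1}{3}\right) \left(-4\right) = \frac{4}{3}$)
$w{\left(M,z \right)} = 13 z + \frac{4 M}{3}$ ($w{\left(M,z \right)} = \frac{4 M}{3} + 13 z = 13 z + \frac{4 M}{3}$)
$G{\left(R \right)} = - \frac{308}{3} - 13 R$ ($G{\left(R \right)} = 2 - \left(\left(13 R + \frac{4}{3} \cdot 5\right) + 98\right) = 2 - \left(\left(13 R + \frac{20}{3}\right) + 98\right) = 2 - \left(\left(\frac{20}{3} + 13 R\right) + 98\right) = 2 - \left(\frac{314}{3} + 13 R\right) = - \frac{308}{3} - 13 R$)
$- G{\left(-96 - 157 \right)} = - (- \frac{308}{3} - 13 \left(-96 - 157\right)) = - (- \frac{308}{3} - -3289) = - (- \frac{308}{3} + 3289) = \left(-1\right) \frac{9559}{3} = - \frac{9559}{3}$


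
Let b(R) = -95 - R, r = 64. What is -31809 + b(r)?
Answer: -31968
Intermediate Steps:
-31809 + b(r) = -31809 + (-95 - 1*64) = -31809 + (-95 - 64) = -31809 - 159 = -31968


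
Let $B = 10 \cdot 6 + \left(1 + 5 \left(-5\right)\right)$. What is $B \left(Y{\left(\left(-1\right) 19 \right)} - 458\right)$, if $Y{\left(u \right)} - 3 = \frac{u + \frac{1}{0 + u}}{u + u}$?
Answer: $- \frac{5906664}{361} \approx -16362.0$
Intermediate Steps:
$Y{\left(u \right)} = 3 + \frac{u + \frac{1}{u}}{2 u}$ ($Y{\left(u \right)} = 3 + \frac{u + \frac{1}{0 + u}}{u + u} = 3 + \frac{u + \frac{1}{u}}{2 u}$)
$B = 36$ ($B = 60 + \left(1 - 25\right) = 60 - 24 = 36$)
$B \left(Y{\left(\left(-1\right) 19 \right)} - 458\right) = 36 \left(\left(\frac{7}{2} + \frac{1}{2 \cdot 361}\right) - 458\right) = 36 \left(\left(\frac{7}{2} + \frac{1}{2} \cdot \frac{1}{361}\right) - 458\right) = 36 \left(\left(\frac{7}{2} + \frac{1}{722}\right) - 458\right) = 36 \left(\frac{1264}{361} - 458\right) = 36 \left(- \frac{164074}{361}\right) = - \frac{5906664}{361}$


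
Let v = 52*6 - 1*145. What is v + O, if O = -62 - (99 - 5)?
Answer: 11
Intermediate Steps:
O = -156 (O = -62 - 1*94 = -62 - 94 = -156)
v = 167 (v = 312 - 145 = 167)
v + O = 167 - 156 = 11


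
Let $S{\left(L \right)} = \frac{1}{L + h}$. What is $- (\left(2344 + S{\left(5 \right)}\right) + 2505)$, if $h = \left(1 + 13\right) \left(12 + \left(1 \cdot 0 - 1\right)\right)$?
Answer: $- \frac{770992}{159} \approx -4849.0$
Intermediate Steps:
$h = 154$ ($h = 14 \left(12 + \left(0 - 1\right)\right) = 14 \left(12 - 1\right) = 14 \cdot 11 = 154$)
$S{\left(L \right)} = \frac{1}{154 + L}$ ($S{\left(L \right)} = \frac{1}{L + 154} = \frac{1}{154 + L}$)
$- (\left(2344 + S{\left(5 \right)}\right) + 2505) = - (\left(2344 + \frac{1}{154 + 5}\right) + 2505) = - (\left(2344 + \frac{1}{159}\right) + 2505) = - (\frac{372697}{159} + 2505) = \left(-1\right) \frac{770992}{159} = - \frac{770992}{159}$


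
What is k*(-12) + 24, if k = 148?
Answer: -1752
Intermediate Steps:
k*(-12) + 24 = 148*(-12) + 24 = -1776 + 24 = -1752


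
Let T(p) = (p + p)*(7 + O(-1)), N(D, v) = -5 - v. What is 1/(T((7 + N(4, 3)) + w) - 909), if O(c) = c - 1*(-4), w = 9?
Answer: -1/749 ≈ -0.0013351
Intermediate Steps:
O(c) = 4 + c (O(c) = c + 4 = 4 + c)
T(p) = 20*p (T(p) = (p + p)*(7 + (4 - 1)) = (2*p)*(7 + 3) = (2*p)*10 = 20*p)
1/(T((7 + N(4, 3)) + w) - 909) = 1/(20*((7 + (-5 - 1*3)) + 9) - 909) = 1/(20*((7 + (-5 - 3)) + 9) - 909) = 1/(20*((7 - 8) + 9) - 909) = 1/(20*(-1 + 9) - 909) = 1/(20*8 - 909) = 1/(160 - 909) = 1/(-749) = -1/749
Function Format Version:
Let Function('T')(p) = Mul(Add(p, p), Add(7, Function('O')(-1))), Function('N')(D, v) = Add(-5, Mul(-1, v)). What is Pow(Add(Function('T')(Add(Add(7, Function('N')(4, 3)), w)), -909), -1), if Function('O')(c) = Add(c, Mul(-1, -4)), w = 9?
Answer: Rational(-1, 749) ≈ -0.0013351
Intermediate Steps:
Function('O')(c) = Add(4, c) (Function('O')(c) = Add(c, 4) = Add(4, c))
Function('T')(p) = Mul(20, p) (Function('T')(p) = Mul(Add(p, p), Add(7, Add(4, -1))) = Mul(Mul(2, p), Add(7, 3)) = Mul(Mul(2, p), 10) = Mul(20, p))
Pow(Add(Function('T')(Add(Add(7, Function('N')(4, 3)), w)), -909), -1) = Pow(Add(Mul(20, Add(Add(7, Add(-5, Mul(-1, 3))), 9)), -909), -1) = Pow(Add(Mul(20, Add(Add(7, Add(-5, -3)), 9)), -909), -1) = Pow(Add(Mul(20, Add(Add(7, -8), 9)), -909), -1) = Pow(Add(Mul(20, Add(-1, 9)), -909), -1) = Pow(Add(Mul(20, 8), -909), -1) = Pow(Add(160, -909), -1) = Pow(-749, -1) = Rational(-1, 749)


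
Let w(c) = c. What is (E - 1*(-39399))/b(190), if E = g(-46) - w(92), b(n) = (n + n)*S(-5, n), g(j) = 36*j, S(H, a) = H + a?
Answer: 37651/70300 ≈ 0.53558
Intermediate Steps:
b(n) = 2*n*(-5 + n) (b(n) = (n + n)*(-5 + n) = (2*n)*(-5 + n) = 2*n*(-5 + n))
E = -1748 (E = 36*(-46) - 1*92 = -1656 - 92 = -1748)
(E - 1*(-39399))/b(190) = (-1748 - 1*(-39399))/((2*190*(-5 + 190))) = (-1748 + 39399)/((2*190*185)) = 37651/70300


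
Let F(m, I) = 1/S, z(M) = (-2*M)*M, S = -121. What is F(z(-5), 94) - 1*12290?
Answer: -1487091/121 ≈ -12290.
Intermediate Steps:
z(M) = -2*M²
F(m, I) = -1/121 (F(m, I) = 1/(-121) = -1/121)
F(z(-5), 94) - 1*12290 = -1/121 - 1*12290 = -1/121 - 12290 = -1487091/121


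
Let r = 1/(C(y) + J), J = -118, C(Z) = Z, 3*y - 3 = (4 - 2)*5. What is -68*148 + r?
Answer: -3431827/341 ≈ -10064.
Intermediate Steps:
y = 13/3 (y = 1 + ((4 - 2)*5)/3 = 1 + (2*5)/3 = 1 + (⅓)*10 = 1 + 10/3 = 13/3 ≈ 4.3333)
r = -3/341 (r = 1/(13/3 - 118) = 1/(-341/3) = -3/341 ≈ -0.0087977)
-68*148 + r = -68*148 - 3/341 = -10064 - 3/341 = -3431827/341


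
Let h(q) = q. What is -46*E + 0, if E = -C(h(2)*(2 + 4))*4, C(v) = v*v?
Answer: 26496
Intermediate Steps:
C(v) = v²
E = -576 (E = -(2*(2 + 4))²*4 = -(2*6)²*4 = -1*12²*4 = -1*144*4 = -144*4 = -576)
-46*E + 0 = -46*(-576) + 0 = 26496 + 0 = 26496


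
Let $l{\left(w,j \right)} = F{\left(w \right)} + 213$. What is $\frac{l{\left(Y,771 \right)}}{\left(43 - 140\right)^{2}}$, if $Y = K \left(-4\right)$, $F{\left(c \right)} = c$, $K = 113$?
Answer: $- \frac{239}{9409} \approx -0.025401$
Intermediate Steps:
$Y = -452$ ($Y = 113 \left(-4\right) = -452$)
$l{\left(w,j \right)} = 213 + w$ ($l{\left(w,j \right)} = w + 213 = 213 + w$)
$\frac{l{\left(Y,771 \right)}}{\left(43 - 140\right)^{2}} = \frac{213 - 452}{\left(43 - 140\right)^{2}} = - \frac{239}{\left(-97\right)^{2}} = - \frac{239}{9409}$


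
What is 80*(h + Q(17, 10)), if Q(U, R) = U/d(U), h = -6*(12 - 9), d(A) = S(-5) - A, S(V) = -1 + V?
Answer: -34480/23 ≈ -1499.1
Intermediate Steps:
d(A) = -6 - A (d(A) = (-1 - 5) - A = -6 - A)
h = -18 (h = -6*3 = -18)
Q(U, R) = U/(-6 - U)
80*(h + Q(17, 10)) = 80*(-18 - 1*17/(6 + 17)) = 80*(-18 - 1*17/23) = 80*(-18 - 1*17*1/23) = 80*(-18 - 17/23) = 80*(-431/23) = -34480/23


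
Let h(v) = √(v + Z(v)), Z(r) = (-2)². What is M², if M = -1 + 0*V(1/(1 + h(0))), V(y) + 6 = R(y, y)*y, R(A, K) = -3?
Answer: 1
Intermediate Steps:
Z(r) = 4
h(v) = √(4 + v) (h(v) = √(v + 4) = √(4 + v))
V(y) = -6 - 3*y
M = -1 (M = -1 + 0*(-6 - 3/(1 + √(4 + 0))) = -1 + 0*(-6 - 3/(1 + √4)) = -1 + 0*(-6 - 3/(1 + 2)) = -1 + 0*(-6 - 3/3) = -1 + 0*(-6 - 3*⅓) = -1 + 0*(-6 - 1) = -1 + 0*(-7) = -1 + 0 = -1)
M² = (-1)² = 1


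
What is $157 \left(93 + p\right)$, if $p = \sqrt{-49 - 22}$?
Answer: $14601 + 157 i \sqrt{71} \approx 14601.0 + 1322.9 i$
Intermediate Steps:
$p = i \sqrt{71}$ ($p = \sqrt{-71} = i \sqrt{71} \approx 8.4261 i$)
$157 \left(93 + p\right) = 157 \left(93 + i \sqrt{71}\right) = 14601 + 157 i \sqrt{71}$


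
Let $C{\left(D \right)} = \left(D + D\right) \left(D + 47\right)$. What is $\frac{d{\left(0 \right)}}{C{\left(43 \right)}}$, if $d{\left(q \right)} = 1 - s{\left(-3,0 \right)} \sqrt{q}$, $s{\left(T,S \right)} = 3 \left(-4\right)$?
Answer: $\frac{1}{7740} \approx 0.0001292$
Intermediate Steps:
$s{\left(T,S \right)} = -12$
$d{\left(q \right)} = 1 + 12 \sqrt{q}$ ($d{\left(q \right)} = 1 - - 12 \sqrt{q} = 1 + 12 \sqrt{q}$)
$C{\left(D \right)} = 2 D \left(47 + D\right)$
$\frac{d{\left(0 \right)}}{C{\left(43 \right)}} = \frac{1 + 12 \sqrt{0}}{2 \cdot 43 \left(47 + 43\right)} = \frac{1 + 12 \cdot 0}{2 \cdot 43 \cdot 90} = \frac{1 + 0}{7740} = \frac{1}{7740} \cdot 1 = \frac{1}{7740}$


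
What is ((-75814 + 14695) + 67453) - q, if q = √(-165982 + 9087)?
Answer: 6334 - I*√156895 ≈ 6334.0 - 396.1*I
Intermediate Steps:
q = I*√156895 (q = √(-156895) = I*√156895 ≈ 396.1*I)
((-75814 + 14695) + 67453) - q = ((-75814 + 14695) + 67453) - I*√156895 = (-61119 + 67453) - I*√156895 = 6334 - I*√156895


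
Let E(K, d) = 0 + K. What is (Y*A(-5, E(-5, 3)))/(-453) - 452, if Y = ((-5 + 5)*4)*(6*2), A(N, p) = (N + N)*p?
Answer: -452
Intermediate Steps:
E(K, d) = K
A(N, p) = 2*N*p (A(N, p) = (2*N)*p = 2*N*p)
Y = 0 (Y = (0*4)*12 = 0*12 = 0)
(Y*A(-5, E(-5, 3)))/(-453) - 452 = (0*(2*(-5)*(-5)))/(-453) - 452 = (0*50)*(-1/453) - 452 = 0*(-1/453) - 452 = 0 - 452 = -452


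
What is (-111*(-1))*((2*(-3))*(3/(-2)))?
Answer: 999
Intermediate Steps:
(-111*(-1))*((2*(-3))*(3/(-2))) = 111*(-18*(-1)/2) = 111*(-6*(-3/2)) = 111*9 = 999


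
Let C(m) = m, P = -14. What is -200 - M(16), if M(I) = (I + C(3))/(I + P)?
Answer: -419/2 ≈ -209.50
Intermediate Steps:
M(I) = (3 + I)/(-14 + I) (M(I) = (I + 3)/(I - 14) = (3 + I)/(-14 + I))
-200 - M(16) = -200 - (3 + 16)/(-14 + 16) = -200 - 19/2 = -419/2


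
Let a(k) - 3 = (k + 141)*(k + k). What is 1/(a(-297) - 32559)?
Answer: 1/60108 ≈ 1.6637e-5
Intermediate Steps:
a(k) = 3 + 2*k*(141 + k) (a(k) = 3 + (k + 141)*(k + k) = 3 + (141 + k)*(2*k) = 3 + 2*k*(141 + k))
1/(a(-297) - 32559) = 1/((3 + 2*(-297)**2 + 282*(-297)) - 32559) = 1/((3 + 2*88209 - 83754) - 32559) = 1/((3 + 176418 - 83754) - 32559) = 1/(92667 - 32559) = 1/60108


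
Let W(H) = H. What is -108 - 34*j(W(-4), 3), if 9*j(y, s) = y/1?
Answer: -836/9 ≈ -92.889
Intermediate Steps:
j(y, s) = y/9 (j(y, s) = (y/1)/9 = (y*1)/9 = y/9)
-108 - 34*j(W(-4), 3) = -108 - 34*(-4)/9 = -108 - 34*(-4/9) = -108 + 136/9 = -836/9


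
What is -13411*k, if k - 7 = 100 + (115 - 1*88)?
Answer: -1797074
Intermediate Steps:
k = 134 (k = 7 + (100 + (115 - 1*88)) = 7 + (100 + (115 - 88)) = 7 + (100 + 27) = 7 + 127 = 134)
-13411*k = -13411*134 = -1797074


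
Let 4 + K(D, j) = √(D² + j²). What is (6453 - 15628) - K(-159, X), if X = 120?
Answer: -9171 - 3*√4409 ≈ -9370.2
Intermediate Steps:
K(D, j) = -4 + √(D² + j²)
(6453 - 15628) - K(-159, X) = (6453 - 15628) - (-4 + √((-159)² + 120²)) = -9175 - (-4 + √(25281 + 14400)) = -9175 - (-4 + √39681) = -9175 - (-4 + 3*√4409) = -9175 + (4 - 3*√4409) = -9171 - 3*√4409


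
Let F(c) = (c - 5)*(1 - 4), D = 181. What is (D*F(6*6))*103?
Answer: -1733799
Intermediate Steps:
F(c) = 15 - 3*c (F(c) = (-5 + c)*(-3) = 15 - 3*c)
(D*F(6*6))*103 = (181*(15 - 18*6))*103 = (181*(15 - 3*36))*103 = (181*(15 - 108))*103 = (181*(-93))*103 = -16833*103 = -1733799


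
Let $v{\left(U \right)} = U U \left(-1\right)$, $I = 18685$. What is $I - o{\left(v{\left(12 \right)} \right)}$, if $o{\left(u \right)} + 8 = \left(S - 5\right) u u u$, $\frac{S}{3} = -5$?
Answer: $-59700987$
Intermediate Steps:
$S = -15$ ($S = 3 \left(-5\right) = -15$)
$v{\left(U \right)} = - U^{2}$ ($v{\left(U \right)} = U^{2} \left(-1\right) = - U^{2}$)
$o{\left(u \right)} = -8 - 20 u^{3}$ ($o{\left(u \right)} = -8 + \left(-15 - 5\right) u u u = -8 + - 20 u^{2} u = -8 - 20 u^{3}$)
$I - o{\left(v{\left(12 \right)} \right)} = 18685 - \left(-8 - 20 \left(- 12^{2}\right)^{3}\right) = 18685 - \left(-8 - 20 \left(\left(-1\right) 144\right)^{3}\right) = 18685 - \left(-8 - 20 \left(-144\right)^{3}\right) = 18685 - \left(-8 - -59719680\right) = 18685 - \left(-8 + 59719680\right) = 18685 - 59719672 = -59700987$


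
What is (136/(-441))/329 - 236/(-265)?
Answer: 34204964/38448585 ≈ 0.88963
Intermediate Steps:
(136/(-441))/329 - 236/(-265) = (136*(-1/441))*(1/329) - 236*(-1/265) = -136/441*1/329 + 236/265 = -136/145089 + 236/265 = 34204964/38448585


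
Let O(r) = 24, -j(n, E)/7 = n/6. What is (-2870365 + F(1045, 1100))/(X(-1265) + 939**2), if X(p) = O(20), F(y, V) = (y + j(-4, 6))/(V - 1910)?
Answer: -6974990099/2142640350 ≈ -3.2553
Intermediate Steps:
j(n, E) = -7*n/6
F(y, V) = (14/3 + y)/(-1910 + V) (F(y, V) = (y - 7/6*(-4))/(V - 1910) = (y + 14/3)/(-1910 + V) = (14/3 + y)/(-1910 + V))
X(p) = 24
(-2870365 + F(1045, 1100))/(X(-1265) + 939**2) = (-2870365 + (14/3 + 1045)/(-1910 + 1100))/(24 + 939**2) = (-2870365 + (3149/3)/(-810))/(24 + 881721) = (-2870365 - 1/810*3149/3)/881745 = (-2870365 - 3149/2430)*(1/881745) = -6974990099/2430*1/881745 = -6974990099/2142640350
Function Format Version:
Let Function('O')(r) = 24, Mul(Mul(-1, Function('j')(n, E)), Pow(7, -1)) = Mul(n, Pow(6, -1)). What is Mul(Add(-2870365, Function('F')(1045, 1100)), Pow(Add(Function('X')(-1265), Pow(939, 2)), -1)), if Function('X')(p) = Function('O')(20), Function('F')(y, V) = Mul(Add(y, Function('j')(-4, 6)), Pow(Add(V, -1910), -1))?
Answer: Rational(-6974990099, 2142640350) ≈ -3.2553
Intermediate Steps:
Function('j')(n, E) = Mul(Rational(-7, 6), n) (Function('j')(n, E) = Mul(-7, Mul(n, Pow(6, -1))) = Mul(-7, Mul(n, Rational(1, 6))) = Mul(-7, Mul(Rational(1, 6), n)) = Mul(Rational(-7, 6), n))
Function('F')(y, V) = Mul(Pow(Add(-1910, V), -1), Add(Rational(14, 3), y)) (Function('F')(y, V) = Mul(Add(y, Mul(Rational(-7, 6), -4)), Pow(Add(V, -1910), -1)) = Mul(Add(y, Rational(14, 3)), Pow(Add(-1910, V), -1)) = Mul(Add(Rational(14, 3), y), Pow(Add(-1910, V), -1)) = Mul(Pow(Add(-1910, V), -1), Add(Rational(14, 3), y)))
Function('X')(p) = 24
Mul(Add(-2870365, Function('F')(1045, 1100)), Pow(Add(Function('X')(-1265), Pow(939, 2)), -1)) = Mul(Add(-2870365, Mul(Pow(Add(-1910, 1100), -1), Add(Rational(14, 3), 1045))), Pow(Add(24, Pow(939, 2)), -1)) = Mul(Add(-2870365, Mul(Pow(-810, -1), Rational(3149, 3))), Pow(Add(24, 881721), -1)) = Mul(Add(-2870365, Mul(Rational(-1, 810), Rational(3149, 3))), Pow(881745, -1)) = Mul(Add(-2870365, Rational(-3149, 2430)), Rational(1, 881745)) = Mul(Rational(-6974990099, 2430), Rational(1, 881745)) = Rational(-6974990099, 2142640350)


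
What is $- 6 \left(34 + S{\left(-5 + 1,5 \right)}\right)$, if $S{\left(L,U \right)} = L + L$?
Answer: $-156$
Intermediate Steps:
$S{\left(L,U \right)} = 2 L$
$- 6 \left(34 + S{\left(-5 + 1,5 \right)}\right) = - 6 \left(34 + 2 \left(-5 + 1\right)\right) = - 6 \left(34 + 2 \left(-4\right)\right) = - 6 \left(34 - 8\right) = \left(-6\right) 26 = -156$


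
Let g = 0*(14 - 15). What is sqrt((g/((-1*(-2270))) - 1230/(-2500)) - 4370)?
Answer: I*sqrt(10923770)/50 ≈ 66.102*I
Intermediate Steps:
g = 0 (g = 0*(-1) = 0)
sqrt((g/((-1*(-2270))) - 1230/(-2500)) - 4370) = sqrt((0/((-1*(-2270))) - 1230/(-2500)) - 4370) = sqrt((0/2270 - 1230*(-1/2500)) - 4370) = sqrt((0*(1/2270) + 123/250) - 4370) = sqrt((0 + 123/250) - 4370) = sqrt(123/250 - 4370) = sqrt(-1092377/250) = I*sqrt(10923770)/50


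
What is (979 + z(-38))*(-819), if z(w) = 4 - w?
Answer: -836199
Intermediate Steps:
(979 + z(-38))*(-819) = (979 + (4 - 1*(-38)))*(-819) = (979 + (4 + 38))*(-819) = (979 + 42)*(-819) = 1021*(-819) = -836199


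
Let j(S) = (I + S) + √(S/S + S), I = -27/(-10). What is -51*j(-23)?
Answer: 10353/10 - 51*I*√22 ≈ 1035.3 - 239.21*I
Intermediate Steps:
I = 27/10 (I = -27*(-⅒) = 27/10 ≈ 2.7000)
j(S) = 27/10 + S + √(1 + S) (j(S) = (27/10 + S) + √(S/S + S) = (27/10 + S) + √(1 + S) = 27/10 + S + √(1 + S))
-51*j(-23) = -51*(27/10 - 23 + √(1 - 23)) = -51*(27/10 - 23 + √(-22)) = -51*(27/10 - 23 + I*√22) = -51*(-203/10 + I*√22) = 10353/10 - 51*I*√22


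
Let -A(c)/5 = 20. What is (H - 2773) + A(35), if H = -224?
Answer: -3097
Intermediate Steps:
A(c) = -100 (A(c) = -5*20 = -100)
(H - 2773) + A(35) = (-224 - 2773) - 100 = -2997 - 100 = -3097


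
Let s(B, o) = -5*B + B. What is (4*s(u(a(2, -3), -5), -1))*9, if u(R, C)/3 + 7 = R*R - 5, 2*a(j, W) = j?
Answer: 4752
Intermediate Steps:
a(j, W) = j/2
u(R, C) = -36 + 3*R² (u(R, C) = -21 + 3*(R*R - 5) = -21 + 3*(R² - 5) = -21 + 3*(-5 + R²) = -21 + (-15 + 3*R²) = -36 + 3*R²)
s(B, o) = -4*B
(4*s(u(a(2, -3), -5), -1))*9 = (4*(-4*(-36 + 3*((½)*2)²)))*9 = (4*(-4*(-36 + 3*1²)))*9 = (4*(-4*(-36 + 3*1)))*9 = (4*(-4*(-36 + 3)))*9 = (4*(-4*(-33)))*9 = (4*132)*9 = 528*9 = 4752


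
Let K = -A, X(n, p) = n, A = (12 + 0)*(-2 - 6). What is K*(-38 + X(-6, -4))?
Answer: -4224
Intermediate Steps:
A = -96 (A = 12*(-8) = -96)
K = 96 (K = -1*(-96) = 96)
K*(-38 + X(-6, -4)) = 96*(-38 - 6) = 96*(-44) = -4224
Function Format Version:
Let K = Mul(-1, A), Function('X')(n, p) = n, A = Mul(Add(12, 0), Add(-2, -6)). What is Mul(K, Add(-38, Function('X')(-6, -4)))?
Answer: -4224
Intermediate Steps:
A = -96 (A = Mul(12, -8) = -96)
K = 96 (K = Mul(-1, -96) = 96)
Mul(K, Add(-38, Function('X')(-6, -4))) = Mul(96, Add(-38, -6)) = Mul(96, -44) = -4224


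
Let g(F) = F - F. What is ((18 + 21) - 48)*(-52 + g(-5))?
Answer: 468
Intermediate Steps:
g(F) = 0
((18 + 21) - 48)*(-52 + g(-5)) = ((18 + 21) - 48)*(-52 + 0) = (39 - 48)*(-52) = -9*(-52) = 468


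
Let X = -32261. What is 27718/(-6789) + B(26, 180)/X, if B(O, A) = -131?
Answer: -893321039/219019929 ≈ -4.0787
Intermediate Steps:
27718/(-6789) + B(26, 180)/X = 27718/(-6789) - 131/(-32261) = 27718*(-1/6789) - 131*(-1/32261) = -27718/6789 + 131/32261 = -893321039/219019929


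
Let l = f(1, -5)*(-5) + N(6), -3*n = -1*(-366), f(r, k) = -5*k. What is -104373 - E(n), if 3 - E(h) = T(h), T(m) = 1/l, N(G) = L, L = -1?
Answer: -13151377/126 ≈ -1.0438e+5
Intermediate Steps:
n = -122 (n = -(-1)*(-366)/3 = -1/3*366 = -122)
N(G) = -1
l = -126 (l = -5*(-5)*(-5) - 1 = 25*(-5) - 1 = -125 - 1 = -126)
T(m) = -1/126 (T(m) = 1/(-126) = -1/126)
E(h) = 379/126 (E(h) = 3 - 1*(-1/126) = 3 + 1/126 = 379/126)
-104373 - E(n) = -104373 - 1*379/126 = -104373 - 379/126 = -13151377/126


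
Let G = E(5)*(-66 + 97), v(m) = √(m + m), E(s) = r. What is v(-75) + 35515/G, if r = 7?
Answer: 35515/217 + 5*I*√6 ≈ 163.66 + 12.247*I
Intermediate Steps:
E(s) = 7
v(m) = √2*√m (v(m) = √(2*m) = √2*√m)
G = 217 (G = 7*(-66 + 97) = 7*31 = 217)
v(-75) + 35515/G = √2*√(-75) + 35515/217 = √2*(5*I*√3) + 35515*(1/217) = 5*I*√6 + 35515/217 = 35515/217 + 5*I*√6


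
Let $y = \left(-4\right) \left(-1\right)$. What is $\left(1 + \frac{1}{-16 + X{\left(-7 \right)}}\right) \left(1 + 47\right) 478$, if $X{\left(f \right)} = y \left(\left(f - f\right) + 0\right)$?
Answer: $21510$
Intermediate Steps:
$y = 4$
$X{\left(f \right)} = 0$ ($X{\left(f \right)} = 4 \left(\left(f - f\right) + 0\right) = 4 \left(0 + 0\right) = 4 \cdot 0 = 0$)
$\left(1 + \frac{1}{-16 + X{\left(-7 \right)}}\right) \left(1 + 47\right) 478 = \left(1 + \frac{1}{-16 + 0}\right) \left(1 + 47\right) 478 = \left(1 + \frac{1}{-16}\right) 48 \cdot 478 = \left(1 - \frac{1}{16}\right) 48 \cdot 478 = \frac{15}{16} \cdot 48 \cdot 478 = 45 \cdot 478 = 21510$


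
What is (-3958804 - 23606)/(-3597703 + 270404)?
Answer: 3982410/3327299 ≈ 1.1969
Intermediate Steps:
(-3958804 - 23606)/(-3597703 + 270404) = -3982410/(-3327299) = -3982410*(-1/3327299) = 3982410/3327299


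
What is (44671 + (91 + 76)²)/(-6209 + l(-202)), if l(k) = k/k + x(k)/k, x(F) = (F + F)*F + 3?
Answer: -14657120/1335627 ≈ -10.974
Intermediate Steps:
x(F) = 3 + 2*F² (x(F) = (2*F)*F + 3 = 2*F² + 3 = 3 + 2*F²)
l(k) = 1 + (3 + 2*k²)/k (l(k) = k/k + (3 + 2*k²)/k = 1 + (3 + 2*k²)/k)
(44671 + (91 + 76)²)/(-6209 + l(-202)) = (44671 + (91 + 76)²)/(-6209 + (1 + 2*(-202) + 3/(-202))) = (44671 + 167²)/(-6209 + (1 - 404 + 3*(-1/202))) = (44671 + 27889)/(-6209 + (1 - 404 - 3/202)) = 72560/(-6209 - 81409/202) = 72560/(-1335627/202) = 72560*(-202/1335627) = -14657120/1335627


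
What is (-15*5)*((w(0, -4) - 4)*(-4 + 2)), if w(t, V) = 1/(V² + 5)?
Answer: -4150/7 ≈ -592.86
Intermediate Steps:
w(t, V) = 1/(5 + V²)
(-15*5)*((w(0, -4) - 4)*(-4 + 2)) = (-15*5)*((1/(5 + (-4)²) - 4)*(-4 + 2)) = -75*(1/(5 + 16) - 4)*(-2) = -75*(1/21 - 4)*(-2) = -(-2075)*(-2)/7 = -75*166/21 = -4150/7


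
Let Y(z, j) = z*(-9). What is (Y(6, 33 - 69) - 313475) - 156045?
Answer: -469574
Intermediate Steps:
Y(z, j) = -9*z
(Y(6, 33 - 69) - 313475) - 156045 = (-9*6 - 313475) - 156045 = (-54 - 313475) - 156045 = -313529 - 156045 = -469574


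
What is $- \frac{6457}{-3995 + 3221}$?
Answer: $\frac{6457}{774} \approx 8.3424$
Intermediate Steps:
$- \frac{6457}{-3995 + 3221} = - \frac{6457}{-774} = \left(-6457\right) \left(- \frac{1}{774}\right) = \frac{6457}{774}$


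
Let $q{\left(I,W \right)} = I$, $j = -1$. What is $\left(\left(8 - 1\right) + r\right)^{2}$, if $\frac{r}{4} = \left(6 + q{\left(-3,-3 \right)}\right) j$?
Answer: $25$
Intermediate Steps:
$r = -12$ ($r = 4 \left(6 - 3\right) \left(-1\right) = 4 \cdot 3 \left(-1\right) = 4 \left(-3\right) = -12$)
$\left(\left(8 - 1\right) + r\right)^{2} = \left(\left(8 - 1\right) - 12\right)^{2} = \left(7 - 12\right)^{2} = \left(-5\right)^{2} = 25$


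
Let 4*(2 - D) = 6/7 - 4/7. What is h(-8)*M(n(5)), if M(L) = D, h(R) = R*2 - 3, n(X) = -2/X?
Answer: -513/14 ≈ -36.643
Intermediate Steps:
D = 27/14 (D = 2 - (6/7 - 4/7)/4 = 2 - ¼*2/7 = 2 - 1/14 = 27/14 ≈ 1.9286)
h(R) = -3 + 2*R (h(R) = 2*R - 3 = -3 + 2*R)
M(L) = 27/14
h(-8)*M(n(5)) = (-3 + 2*(-8))*(27/14) = (-3 - 16)*(27/14) = -19*27/14 = -513/14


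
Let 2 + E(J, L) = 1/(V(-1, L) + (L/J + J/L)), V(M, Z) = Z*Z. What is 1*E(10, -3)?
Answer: -292/161 ≈ -1.8137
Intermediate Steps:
V(M, Z) = Z**2
E(J, L) = -2 + 1/(L**2 + J/L + L/J) (E(J, L) = -2 + 1/(L**2 + (L/J + J/L)) = -2 + 1/(L**2 + (J/L + L/J)) = -2 + 1/(L**2 + J/L + L/J))
1*E(10, -3) = 1*((-2*10**2 - 2*(-3)**2 + 10*(-3) - 2*10*(-3)**3)/(10**2 + (-3)**2 + 10*(-3)**3)) = 1*((-2*100 - 2*9 - 30 - 2*10*(-27))/(100 + 9 + 10*(-27))) = 1*((-200 - 18 - 30 + 540)/(100 + 9 - 270)) = 1*(292/(-161)) = 1*(-1/161*292) = 1*(-292/161) = -292/161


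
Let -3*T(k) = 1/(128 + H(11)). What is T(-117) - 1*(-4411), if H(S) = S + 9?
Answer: 1958483/444 ≈ 4411.0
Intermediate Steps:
H(S) = 9 + S
T(k) = -1/444 (T(k) = -1/(3*(128 + (9 + 11))) = -1/(3*(128 + 20)) = -⅓/148 = -⅓*1/148 = -1/444)
T(-117) - 1*(-4411) = -1/444 - 1*(-4411) = -1/444 + 4411 = 1958483/444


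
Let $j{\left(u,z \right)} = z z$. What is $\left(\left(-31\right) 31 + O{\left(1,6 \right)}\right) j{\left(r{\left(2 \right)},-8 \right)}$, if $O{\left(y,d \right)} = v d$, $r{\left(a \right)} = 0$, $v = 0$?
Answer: $-61504$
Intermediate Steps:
$j{\left(u,z \right)} = z^{2}$
$O{\left(y,d \right)} = 0$ ($O{\left(y,d \right)} = 0 d = 0$)
$\left(\left(-31\right) 31 + O{\left(1,6 \right)}\right) j{\left(r{\left(2 \right)},-8 \right)} = \left(\left(-31\right) 31 + 0\right) \left(-8\right)^{2} = \left(-961 + 0\right) 64 = \left(-961\right) 64 = -61504$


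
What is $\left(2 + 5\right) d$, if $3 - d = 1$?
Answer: $14$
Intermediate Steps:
$d = 2$ ($d = 3 - 1 = 2$)
$\left(2 + 5\right) d = \left(2 + 5\right) 2 = 7 \cdot 2 = 14$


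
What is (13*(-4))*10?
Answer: -520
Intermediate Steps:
(13*(-4))*10 = -52*10 = -520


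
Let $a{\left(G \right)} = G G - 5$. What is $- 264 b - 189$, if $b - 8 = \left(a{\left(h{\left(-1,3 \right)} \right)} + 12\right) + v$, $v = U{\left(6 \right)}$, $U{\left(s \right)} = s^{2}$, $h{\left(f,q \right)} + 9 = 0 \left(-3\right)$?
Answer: $-35037$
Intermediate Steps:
$h{\left(f,q \right)} = -9$ ($h{\left(f,q \right)} = -9 + 0 \left(-3\right) = -9 + 0 = -9$)
$a{\left(G \right)} = -5 + G^{2}$ ($a{\left(G \right)} = G^{2} - 5 = -5 + G^{2}$)
$v = 36$ ($v = 6^{2} = 36$)
$b = 132$ ($b = 8 + \left(\left(\left(-5 + \left(-9\right)^{2}\right) + 12\right) + 36\right) = 8 + \left(\left(\left(-5 + 81\right) + 12\right) + 36\right) = 8 + \left(\left(76 + 12\right) + 36\right) = 8 + \left(88 + 36\right) = 8 + 124 = 132$)
$- 264 b - 189 = \left(-264\right) 132 - 189 = -34848 - 189 = -35037$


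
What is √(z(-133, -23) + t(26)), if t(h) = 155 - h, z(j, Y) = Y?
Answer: √106 ≈ 10.296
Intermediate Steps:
√(z(-133, -23) + t(26)) = √(-23 + (155 - 1*26)) = √(-23 + (155 - 26)) = √(-23 + 129) = √106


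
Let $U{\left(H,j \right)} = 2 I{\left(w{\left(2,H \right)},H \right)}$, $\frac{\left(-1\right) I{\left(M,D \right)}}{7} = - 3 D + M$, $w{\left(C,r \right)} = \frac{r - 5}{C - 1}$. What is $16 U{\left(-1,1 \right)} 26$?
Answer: $17472$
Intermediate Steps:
$w{\left(C,r \right)} = \frac{-5 + r}{-1 + C}$
$I{\left(M,D \right)} = - 7 M + 21 D$ ($I{\left(M,D \right)} = - 7 \left(- 3 D + M\right) = - 7 \left(M - 3 D\right) = - 7 M + 21 D$)
$U{\left(H,j \right)} = 70 + 28 H$ ($U{\left(H,j \right)} = 2 \left(- 7 \frac{-5 + H}{-1 + 2} + 21 H\right) = 2 \left(- 7 \frac{-5 + H}{1} + 21 H\right) = 2 \left(- 7 \cdot 1 \left(-5 + H\right) + 21 H\right) = 2 \left(- 7 \left(-5 + H\right) + 21 H\right) = 2 \left(\left(35 - 7 H\right) + 21 H\right) = 2 \left(35 + 14 H\right) = 70 + 28 H$)
$16 U{\left(-1,1 \right)} 26 = 16 \left(70 + 28 \left(-1\right)\right) 26 = 16 \left(70 - 28\right) 26 = 16 \cdot 42 \cdot 26 = 672 \cdot 26 = 17472$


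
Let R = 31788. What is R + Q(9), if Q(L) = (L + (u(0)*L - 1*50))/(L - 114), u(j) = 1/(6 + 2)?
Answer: 26702239/840 ≈ 31788.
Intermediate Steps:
u(j) = ⅛ (u(j) = 1/8 = ⅛)
Q(L) = (-50 + 9*L/8)/(-114 + L) (Q(L) = (L + (L/8 - 1*50))/(L - 114) = (L + (L/8 - 50))/(-114 + L) = (L + (-50 + L/8))/(-114 + L) = (-50 + 9*L/8)/(-114 + L))
R + Q(9) = 31788 + (-400 + 9*9)/(8*(-114 + 9)) = 31788 + (⅛)*(-400 + 81)/(-105) = 31788 + (⅛)*(-1/105)*(-319) = 31788 + 319/840 = 26702239/840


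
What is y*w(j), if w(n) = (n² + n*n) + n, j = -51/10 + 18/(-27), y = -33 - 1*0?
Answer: -150337/75 ≈ -2004.5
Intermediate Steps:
y = -33 (y = -33 + 0 = -33)
j = -173/30 (j = -51*⅒ + 18*(-1/27) = -51/10 - ⅔ = -173/30 ≈ -5.7667)
w(n) = n + 2*n² (w(n) = (n² + n²) + n = 2*n² + n = n + 2*n²)
y*w(j) = -(-1903)*(1 + 2*(-173/30))/10 = -(-1903)*(1 - 173/15)/10 = -(-1903)*(-158)/(10*15) = -33*13667/225 = -150337/75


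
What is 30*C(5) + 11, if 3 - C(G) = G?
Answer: -49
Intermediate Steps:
C(G) = 3 - G
30*C(5) + 11 = 30*(3 - 1*5) + 11 = 30*(3 - 5) + 11 = 30*(-2) + 11 = -60 + 11 = -49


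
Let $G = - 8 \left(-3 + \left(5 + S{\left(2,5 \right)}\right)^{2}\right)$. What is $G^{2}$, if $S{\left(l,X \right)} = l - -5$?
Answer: $1272384$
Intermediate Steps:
$S{\left(l,X \right)} = 5 + l$ ($S{\left(l,X \right)} = l + 5 = 5 + l$)
$G = -1128$ ($G = - 8 \left(-3 + \left(5 + \left(5 + 2\right)\right)^{2}\right) = - 8 \left(-3 + \left(5 + 7\right)^{2}\right) = - 8 \left(-3 + 12^{2}\right) = - 8 \left(-3 + 144\right) = \left(-8\right) 141 = -1128$)
$G^{2} = \left(-1128\right)^{2} = 1272384$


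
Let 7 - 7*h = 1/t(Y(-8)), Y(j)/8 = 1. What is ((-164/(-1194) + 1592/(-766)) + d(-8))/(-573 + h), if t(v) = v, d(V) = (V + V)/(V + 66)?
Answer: 823176592/212406947007 ≈ 0.0038755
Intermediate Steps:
d(V) = 2*V/(66 + V) (d(V) = (2*V)/(66 + V) = 2*V/(66 + V))
Y(j) = 8 (Y(j) = 8*1 = 8)
h = 55/56 (h = 1 - ⅐/8 = 1 - ⅐*⅛ = 1 - 1/56 = 55/56 ≈ 0.98214)
((-164/(-1194) + 1592/(-766)) + d(-8))/(-573 + h) = ((-164/(-1194) + 1592/(-766)) + 2*(-8)/(66 - 8))/(-573 + 55/56) = ((-164*(-1/1194) + 1592*(-1/766)) + 2*(-8)/58)/(-32033/56) = ((82/597 - 796/383) + 2*(-8)*(1/58))*(-56/32033) = (-443806/228651 - 8/29)*(-56/32033) = -14699582/6630879*(-56/32033) = 823176592/212406947007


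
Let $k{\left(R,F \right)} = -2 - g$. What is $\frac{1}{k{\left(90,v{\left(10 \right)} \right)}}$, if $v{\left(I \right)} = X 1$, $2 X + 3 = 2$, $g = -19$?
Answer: $\frac{1}{17} \approx 0.058824$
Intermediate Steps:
$X = - \frac{1}{2}$ ($X = - \frac{3}{2} + \frac{1}{2} \cdot 2 = - \frac{3}{2} + 1 = - \frac{1}{2} \approx -0.5$)
$v{\left(I \right)} = - \frac{1}{2}$ ($v{\left(I \right)} = \left(- \frac{1}{2}\right) 1 = - \frac{1}{2}$)
$k{\left(R,F \right)} = 17$ ($k{\left(R,F \right)} = -2 - -19 = -2 + 19 = 17$)
$\frac{1}{k{\left(90,v{\left(10 \right)} \right)}} = \frac{1}{17}$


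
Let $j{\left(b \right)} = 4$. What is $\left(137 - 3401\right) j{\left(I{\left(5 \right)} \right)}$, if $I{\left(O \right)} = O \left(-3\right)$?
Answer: $-13056$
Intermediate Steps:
$I{\left(O \right)} = - 3 O$
$\left(137 - 3401\right) j{\left(I{\left(5 \right)} \right)} = \left(137 - 3401\right) 4 = \left(-3264\right) 4 = -13056$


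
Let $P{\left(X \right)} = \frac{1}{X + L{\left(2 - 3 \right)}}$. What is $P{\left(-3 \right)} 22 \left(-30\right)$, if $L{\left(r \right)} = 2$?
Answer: $660$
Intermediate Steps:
$P{\left(X \right)} = \frac{1}{2 + X}$ ($P{\left(X \right)} = \frac{1}{X + 2} = \frac{1}{2 + X}$)
$P{\left(-3 \right)} 22 \left(-30\right) = \frac{1}{2 - 3} \cdot 22 \left(-30\right) = \frac{1}{-1} \cdot 22 \left(-30\right) = \left(-1\right) 22 \left(-30\right) = \left(-22\right) \left(-30\right) = 660$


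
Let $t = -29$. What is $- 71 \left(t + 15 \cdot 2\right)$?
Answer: $-71$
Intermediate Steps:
$- 71 \left(t + 15 \cdot 2\right) = - 71 \left(-29 + 15 \cdot 2\right) = - 71 \left(-29 + 30\right) = \left(-71\right) 1 = -71$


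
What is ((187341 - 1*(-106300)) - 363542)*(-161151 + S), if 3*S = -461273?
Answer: 66037292126/3 ≈ 2.2012e+10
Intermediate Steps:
S = -461273/3 (S = (1/3)*(-461273) = -461273/3 ≈ -1.5376e+5)
((187341 - 1*(-106300)) - 363542)*(-161151 + S) = ((187341 - 1*(-106300)) - 363542)*(-161151 - 461273/3) = ((187341 + 106300) - 363542)*(-944726/3) = (293641 - 363542)*(-944726/3) = -69901*(-944726/3) = 66037292126/3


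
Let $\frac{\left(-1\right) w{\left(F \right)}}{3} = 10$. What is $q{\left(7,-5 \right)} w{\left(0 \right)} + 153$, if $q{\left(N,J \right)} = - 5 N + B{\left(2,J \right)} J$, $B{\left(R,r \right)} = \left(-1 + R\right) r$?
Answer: $453$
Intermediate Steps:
$B{\left(R,r \right)} = r \left(-1 + R\right)$
$w{\left(F \right)} = -30$ ($w{\left(F \right)} = \left(-3\right) 10 = -30$)
$q{\left(N,J \right)} = J^{2} - 5 N$ ($q{\left(N,J \right)} = - 5 N + J \left(-1 + 2\right) J = - 5 N + J 1 J = - 5 N + J J = - 5 N + J^{2} = J^{2} - 5 N$)
$q{\left(7,-5 \right)} w{\left(0 \right)} + 153 = \left(\left(-5\right)^{2} - 35\right) \left(-30\right) + 153 = \left(25 - 35\right) \left(-30\right) + 153 = \left(-10\right) \left(-30\right) + 153 = 300 + 153 = 453$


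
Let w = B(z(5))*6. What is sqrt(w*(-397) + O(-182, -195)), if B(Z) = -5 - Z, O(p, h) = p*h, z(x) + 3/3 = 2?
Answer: sqrt(49782) ≈ 223.12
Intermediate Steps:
z(x) = 1 (z(x) = -1 + 2 = 1)
O(p, h) = h*p
w = -36 (w = (-5 - 1*1)*6 = (-5 - 1)*6 = -6*6 = -36)
sqrt(w*(-397) + O(-182, -195)) = sqrt(-36*(-397) - 195*(-182)) = sqrt(14292 + 35490) = sqrt(49782)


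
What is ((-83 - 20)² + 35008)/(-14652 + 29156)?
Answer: 45617/14504 ≈ 3.1451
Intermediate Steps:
((-83 - 20)² + 35008)/(-14652 + 29156) = ((-103)² + 35008)/14504 = (10609 + 35008)*(1/14504) = 45617*(1/14504) = 45617/14504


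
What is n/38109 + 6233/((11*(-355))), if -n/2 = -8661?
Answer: -56630329/49605215 ≈ -1.1416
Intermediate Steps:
n = 17322 (n = -2*(-8661) = 17322)
n/38109 + 6233/((11*(-355))) = 17322/38109 + 6233/((11*(-355))) = 17322*(1/38109) + 6233/(-3905) = 5774/12703 + 6233*(-1/3905) = 5774/12703 - 6233/3905 = -56630329/49605215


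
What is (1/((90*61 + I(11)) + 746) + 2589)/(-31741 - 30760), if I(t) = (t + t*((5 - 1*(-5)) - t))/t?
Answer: -16145005/389756236 ≈ -0.041423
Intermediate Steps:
I(t) = (t + t*(10 - t))/t (I(t) = (t + t*((5 + 5) - t))/t = (t + t*(10 - t))/t)
(1/((90*61 + I(11)) + 746) + 2589)/(-31741 - 30760) = (1/((90*61 + (11 - 1*11)) + 746) + 2589)/(-31741 - 30760) = (1/((5490 + (11 - 11)) + 746) + 2589)/(-62501) = (1/((5490 + 0) + 746) + 2589)*(-1/62501) = (1/(5490 + 746) + 2589)*(-1/62501) = (1/6236 + 2589)*(-1/62501) = (16145005/6236)*(-1/62501) = -16145005/389756236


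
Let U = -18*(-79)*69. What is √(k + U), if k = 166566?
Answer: 2*√66171 ≈ 514.47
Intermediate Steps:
U = 98118 (U = 1422*69 = 98118)
√(k + U) = √(166566 + 98118) = √264684 = 2*√66171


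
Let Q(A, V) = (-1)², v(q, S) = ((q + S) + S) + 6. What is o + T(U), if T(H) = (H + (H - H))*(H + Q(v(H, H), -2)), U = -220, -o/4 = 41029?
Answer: -115936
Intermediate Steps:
o = -164116 (o = -4*41029 = -164116)
v(q, S) = 6 + q + 2*S (v(q, S) = ((S + q) + S) + 6 = (q + 2*S) + 6 = 6 + q + 2*S)
Q(A, V) = 1
T(H) = H*(1 + H) (T(H) = (H + (H - H))*(H + 1) = (H + 0)*(1 + H) = H*(1 + H))
o + T(U) = -164116 - 220*(1 - 220) = -164116 - 220*(-219) = -164116 + 48180 = -115936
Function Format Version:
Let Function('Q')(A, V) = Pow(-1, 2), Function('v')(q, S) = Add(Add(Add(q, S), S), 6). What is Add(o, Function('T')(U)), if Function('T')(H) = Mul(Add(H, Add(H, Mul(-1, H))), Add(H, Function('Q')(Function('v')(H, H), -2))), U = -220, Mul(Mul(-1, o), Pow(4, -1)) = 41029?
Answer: -115936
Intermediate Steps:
o = -164116 (o = Mul(-4, 41029) = -164116)
Function('v')(q, S) = Add(6, q, Mul(2, S)) (Function('v')(q, S) = Add(Add(Add(S, q), S), 6) = Add(Add(q, Mul(2, S)), 6) = Add(6, q, Mul(2, S)))
Function('Q')(A, V) = 1
Function('T')(H) = Mul(H, Add(1, H)) (Function('T')(H) = Mul(Add(H, Add(H, Mul(-1, H))), Add(H, 1)) = Mul(Add(H, 0), Add(1, H)) = Mul(H, Add(1, H)))
Add(o, Function('T')(U)) = Add(-164116, Mul(-220, Add(1, -220))) = Add(-164116, Mul(-220, -219)) = Add(-164116, 48180) = -115936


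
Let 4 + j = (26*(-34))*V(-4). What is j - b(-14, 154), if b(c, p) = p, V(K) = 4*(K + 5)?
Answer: -3694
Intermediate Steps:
V(K) = 20 + 4*K (V(K) = 4*(5 + K) = 20 + 4*K)
j = -3540 (j = -4 + (26*(-34))*(20 + 4*(-4)) = -4 - 884*(20 - 16) = -4 - 884*4 = -4 - 3536 = -3540)
j - b(-14, 154) = -3540 - 1*154 = -3540 - 154 = -3694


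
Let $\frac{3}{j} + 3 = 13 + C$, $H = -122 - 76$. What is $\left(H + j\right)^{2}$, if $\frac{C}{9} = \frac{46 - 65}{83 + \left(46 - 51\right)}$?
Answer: $\frac{1609293456}{41209} \approx 39052.0$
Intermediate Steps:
$H = -198$ ($H = -122 - 76 = -198$)
$C = - \frac{57}{26}$ ($C = 9 \frac{46 - 65}{83 + \left(46 - 51\right)} = 9 \left(- \frac{19}{83 - 5}\right) = 9 \left(- \frac{19}{78}\right) = - \frac{57}{26} \approx -2.1923$)
$j = \frac{78}{203}$ ($j = \frac{3}{-3 + \left(13 - \frac{57}{26}\right)} = \frac{3}{-3 + \frac{281}{26}} = \frac{3}{\frac{203}{26}} = 3 \cdot \frac{26}{203} = \frac{78}{203} \approx 0.38424$)
$\left(H + j\right)^{2} = \left(-198 + \frac{78}{203}\right)^{2} = \left(- \frac{40116}{203}\right)^{2} = \frac{1609293456}{41209}$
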